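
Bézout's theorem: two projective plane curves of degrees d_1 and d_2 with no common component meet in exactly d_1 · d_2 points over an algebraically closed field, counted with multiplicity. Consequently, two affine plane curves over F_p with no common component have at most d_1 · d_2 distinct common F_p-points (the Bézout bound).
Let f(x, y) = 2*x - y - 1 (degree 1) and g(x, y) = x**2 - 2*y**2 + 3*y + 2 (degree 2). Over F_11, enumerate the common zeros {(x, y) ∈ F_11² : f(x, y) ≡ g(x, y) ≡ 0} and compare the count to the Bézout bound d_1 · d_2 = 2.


Common zeros: ∅; count = 0; Bézout bound = 2.

deg(f) = 1, deg(g) = 2, so Bézout bound = 2.
Scan x ∈ F_11. For each x, list the y ∈ F_11 with f(x, y) ≡ 0 and those with g(x, y) ≡ 0 (mod 11); the common zeros in that column are the intersection.
  x = 0: f ≡ 0 at y ∈ {10}; g ≡ 0 at y ∈ {2, 5}; common: ∅.
  x = 1: f ≡ 0 at y ∈ {1}; g ≡ 0 at y ∈ {9}; common: ∅.
  x = 2: f ≡ 0 at y ∈ {3}; g ≡ 0 at y ∈ ∅; common: ∅.
  x = 3: f ≡ 0 at y ∈ {5}; g ≡ 0 at y ∈ {0, 7}; common: ∅.
  x = 4: f ≡ 0 at y ∈ {7}; g ≡ 0 at y ∈ ∅; common: ∅.
  x = 5: f ≡ 0 at y ∈ {9}; g ≡ 0 at y ∈ {8, 10}; common: ∅.
  x = 6: f ≡ 0 at y ∈ {0}; g ≡ 0 at y ∈ {8, 10}; common: ∅.
  x = 7: f ≡ 0 at y ∈ {2}; g ≡ 0 at y ∈ ∅; common: ∅.
  x = 8: f ≡ 0 at y ∈ {4}; g ≡ 0 at y ∈ {0, 7}; common: ∅.
  x = 9: f ≡ 0 at y ∈ {6}; g ≡ 0 at y ∈ ∅; common: ∅.
  x = 10: f ≡ 0 at y ∈ {8}; g ≡ 0 at y ∈ {9}; common: ∅.
Collecting: common zeros = ∅, so the count is 0.
Comparison with the Bézout bound: 0 ≤ 2 = deg(f)·deg(g), as expected for curves with no common component (the affine F_11-count falls short of the bound because intersections may lie at infinity, over extension fields, or carry multiplicity).


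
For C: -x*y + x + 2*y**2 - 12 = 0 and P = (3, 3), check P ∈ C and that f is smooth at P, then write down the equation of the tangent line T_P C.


Tangent line at P: -2*x + 9*y - 21 = 0.

Step 1: f(3, 3) = 0, so P lies on C.
Step 2: partial derivatives
  f_x(x, y) = 1 - y, f_y(x, y) = -x + 4*y.
  f_x(P) = -2, f_y(P) = 9 (gradient nonzero, so P is smooth).
Step 3: tangent line at P: -2·(x − 3) + 9·(y − 3) = 0.
Expanding: -2*x + 9*y - 21 = 0.


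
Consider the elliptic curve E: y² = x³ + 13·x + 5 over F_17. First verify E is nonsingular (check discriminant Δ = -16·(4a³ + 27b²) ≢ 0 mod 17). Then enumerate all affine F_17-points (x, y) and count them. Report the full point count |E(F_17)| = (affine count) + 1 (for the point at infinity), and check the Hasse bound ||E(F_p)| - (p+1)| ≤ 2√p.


Affine points = {(1, 6), (1, 11), (4, 6), (4, 11), (5, 5), (5, 12), (8, 3), (8, 14), (9, 1), (9, 16), (10, 8), (10, 9), (11, 0), (12, 6), (12, 11), (13, 5), (13, 12), (16, 5), (16, 12)}; affine count = 19; |E(F_17)| = 20.

Discriminant check: Δ ∝ 4a³ + 27b² = 4·13³ + 27·5² = 4·2197 + 27·25 ≡ 11 (mod 17). Nonzero ⇒ E is nonsingular.
For each x ∈ F_17, compute rhs = x³ + 13·x + 5 mod 17, then count y ∈ F_17 with y² ≡ rhs.
  x = 0: rhs = 5, matching y values: none (0 points).
  x = 1: rhs = 2, matching y values: 6, 11 (2 points).
  x = 2: rhs = 5, matching y values: none (0 points).
  x = 3: rhs = 3, matching y values: none (0 points).
  x = 4: rhs = 2, matching y values: 6, 11 (2 points).
  x = 5: rhs = 8, matching y values: 5, 12 (2 points).
  x = 6: rhs = 10, matching y values: none (0 points).
  x = 7: rhs = 14, matching y values: none (0 points).
  x = 8: rhs = 9, matching y values: 3, 14 (2 points).
  x = 9: rhs = 1, matching y values: 1, 16 (2 points).
  x = 10: rhs = 13, matching y values: 8, 9 (2 points).
  x = 11: rhs = 0, matching y values: 0 (1 points).
  x = 12: rhs = 2, matching y values: 6, 11 (2 points).
  x = 13: rhs = 8, matching y values: 5, 12 (2 points).
  x = 14: rhs = 7, matching y values: none (0 points).
  x = 15: rhs = 5, matching y values: none (0 points).
  x = 16: rhs = 8, matching y values: 5, 12 (2 points).
Total affine count: 19.
Full point count |E(F_17)| = 19 + 1 = 20.
Hasse bound: |20 − (17+1)| = |2| = 2 ≤ 2√17 ≈ 8.2462 ✓.


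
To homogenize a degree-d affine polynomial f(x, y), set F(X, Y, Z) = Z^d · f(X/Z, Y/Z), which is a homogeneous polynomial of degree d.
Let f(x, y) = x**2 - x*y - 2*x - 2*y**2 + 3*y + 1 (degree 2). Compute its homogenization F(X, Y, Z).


F(X, Y, Z) = X**2 - X*Y - 2*X*Z - 2*Y**2 + 3*Y*Z + Z**2

deg(f) = 2.
Substitute x = X/Z, y = Y/Z into f, then multiply by Z^2.
  monomial 1·x^2·y^0 ↦ 1·X^2·Y^0·Z^0.
  monomial -1·x^1·y^1 ↦ -1·X^1·Y^1·Z^0.
  monomial -2·x^1·y^0 ↦ -2·X^1·Y^0·Z^1.
  monomial -2·x^0·y^2 ↦ -2·X^0·Y^2·Z^0.
  monomial 3·x^0·y^1 ↦ 3·X^0·Y^1·Z^1.
  monomial 1·x^0·y^0 ↦ 1·X^0·Y^0·Z^2.
Collecting: F(X, Y, Z) = X**2 - X*Y - 2*X*Z - 2*Y**2 + 3*Y*Z + Z**2.


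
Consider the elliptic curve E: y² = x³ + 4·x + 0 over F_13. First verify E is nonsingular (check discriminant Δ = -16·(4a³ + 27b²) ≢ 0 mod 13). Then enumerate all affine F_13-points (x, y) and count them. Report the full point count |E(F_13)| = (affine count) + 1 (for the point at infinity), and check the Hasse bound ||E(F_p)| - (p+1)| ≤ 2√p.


Affine points = {(0, 0), (2, 4), (2, 9), (3, 0), (10, 0), (11, 6), (11, 7)}; affine count = 7; |E(F_13)| = 8.

Discriminant check: Δ ∝ 4a³ + 27b² = 4·4³ + 27·0² = 4·64 + 27·0 ≡ 9 (mod 13). Nonzero ⇒ E is nonsingular.
For each x ∈ F_13, compute rhs = x³ + 4·x + 0 mod 13, then count y ∈ F_13 with y² ≡ rhs.
  x = 0: rhs = 0, matching y values: 0 (1 points).
  x = 1: rhs = 5, matching y values: none (0 points).
  x = 2: rhs = 3, matching y values: 4, 9 (2 points).
  x = 3: rhs = 0, matching y values: 0 (1 points).
  x = 4: rhs = 2, matching y values: none (0 points).
  x = 5: rhs = 2, matching y values: none (0 points).
  x = 6: rhs = 6, matching y values: none (0 points).
  x = 7: rhs = 7, matching y values: none (0 points).
  x = 8: rhs = 11, matching y values: none (0 points).
  x = 9: rhs = 11, matching y values: none (0 points).
  x = 10: rhs = 0, matching y values: 0 (1 points).
  x = 11: rhs = 10, matching y values: 6, 7 (2 points).
  x = 12: rhs = 8, matching y values: none (0 points).
Total affine count: 7.
Full point count |E(F_13)| = 7 + 1 = 8.
Hasse bound: |8 − (13+1)| = |-6| = 6 ≤ 2√13 ≈ 7.2111 ✓.


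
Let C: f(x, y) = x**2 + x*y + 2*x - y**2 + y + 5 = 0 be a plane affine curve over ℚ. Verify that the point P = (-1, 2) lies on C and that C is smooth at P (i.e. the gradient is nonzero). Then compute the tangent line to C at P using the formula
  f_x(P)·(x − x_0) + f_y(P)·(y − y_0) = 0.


Tangent line at P: 2*x - 4*y + 10 = 0.

Step 1: f(-1, 2) = 0, so P lies on C.
Step 2: partial derivatives
  f_x(x, y) = 2*x + y + 2, f_y(x, y) = x - 2*y + 1.
  f_x(P) = 2, f_y(P) = -4 (gradient nonzero, so P is smooth).
Step 3: tangent line at P: 2·(x − -1) + -4·(y − 2) = 0.
Expanding: 2*x - 4*y + 10 = 0.


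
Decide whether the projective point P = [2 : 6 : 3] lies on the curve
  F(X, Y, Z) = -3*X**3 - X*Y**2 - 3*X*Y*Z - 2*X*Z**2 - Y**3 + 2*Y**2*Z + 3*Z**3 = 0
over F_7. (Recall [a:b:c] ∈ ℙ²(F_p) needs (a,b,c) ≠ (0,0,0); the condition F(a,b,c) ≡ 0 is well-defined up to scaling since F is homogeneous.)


F(2,6,3) ≡ 2 (mod 7); P is NOT on the curve.

Evaluate F(2, 6, 3) term-by-term (mod 7).
  -3*X**3 ↦ -3·8·1·1 = -24
  -X*Y**2 ↦ -1·2·36·1 = -72
  -3*X*Y*Z ↦ -3·2·6·3 = -108
  -2*X*Z**2 ↦ -2·2·1·9 = -36
  -Y**3 ↦ -1·1·216·1 = -216
  2*Y**2*Z ↦ 2·1·36·3 = 216
  3*Z**3 ↦ 3·1·1·27 = 81
Sum: F(2, 6, 3) = (-24) + (-72) + (-108) + (-36) + (-216) + (216) + (81) = -159.
Reducing mod 7: -159 ≡ 2 (mod 7).
Since F(a, b, c) ≡ 2 ≠ 0 (mod 7), P does NOT lie on the curve.


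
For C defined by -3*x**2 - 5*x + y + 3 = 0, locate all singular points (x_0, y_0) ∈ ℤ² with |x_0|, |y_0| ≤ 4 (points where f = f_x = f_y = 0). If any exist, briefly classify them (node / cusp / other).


No singular points in the scanned grid; C is smooth there.

Compute partial derivatives:
  f_x = -6*x - 5.
  f_y = 1.
f_y = 1 is a nonzero constant, so f_y never vanishes: no point (x, y) can satisfy f = f_x = f_y = 0. In particular no (x, y) ∈ {−4, ..., 4}² is singular; the curve is smooth.


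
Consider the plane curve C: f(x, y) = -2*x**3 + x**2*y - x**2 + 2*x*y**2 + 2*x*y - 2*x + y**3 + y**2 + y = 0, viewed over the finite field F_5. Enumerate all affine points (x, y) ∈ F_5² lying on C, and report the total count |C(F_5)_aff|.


Affine F_5-points: {(0, 0), (1, 0), (2, 3), (3, 1)}; count = 4.

For each of the 25 pairs (x, y) ∈ F_5², evaluate f(x, y) mod 5. Record the zeros.
  x = 0: [0↦0, 1↦3, 2↦4, 3↦4, 4↦4]  zeros at y ∈ {0}
  x = 1: [0↦0, 1↦3, 2↦3, 3↦1, 4↦3]  zeros at y ∈ {0}
  x = 2: [0↦1, 1↦1, 2↦2, 3↦0, 4↦1]  zeros at y ∈ {3}
  x = 3: [0↦1, 1↦0, 2↦4, 3↦4, 4↦1]  zeros at y ∈ {1}
  x = 4: [0↦3, 1↦3, 2↦2, 3↦1, 4↦1]  zeros at y ∈ ∅
Collecting zeros: affine points = {(0, 0), (1, 0), (2, 3), (3, 1)}.
Total count |C(F_5)_aff| = 4.


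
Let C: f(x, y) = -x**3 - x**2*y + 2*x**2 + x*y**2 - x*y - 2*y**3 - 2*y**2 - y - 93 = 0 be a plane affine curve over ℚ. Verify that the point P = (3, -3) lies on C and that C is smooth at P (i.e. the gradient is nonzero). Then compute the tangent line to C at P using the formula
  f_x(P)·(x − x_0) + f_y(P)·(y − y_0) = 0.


Tangent line at P: 15*x - 73*y - 264 = 0.

Step 1: f(3, -3) = 0, so P lies on C.
Step 2: partial derivatives
  f_x(x, y) = -3*x**2 - 2*x*y + 4*x + y**2 - y, f_y(x, y) = -x**2 + 2*x*y - x - 6*y**2 - 4*y - 1.
  f_x(P) = 15, f_y(P) = -73 (gradient nonzero, so P is smooth).
Step 3: tangent line at P: 15·(x − 3) + -73·(y − -3) = 0.
Expanding: 15*x - 73*y - 264 = 0.


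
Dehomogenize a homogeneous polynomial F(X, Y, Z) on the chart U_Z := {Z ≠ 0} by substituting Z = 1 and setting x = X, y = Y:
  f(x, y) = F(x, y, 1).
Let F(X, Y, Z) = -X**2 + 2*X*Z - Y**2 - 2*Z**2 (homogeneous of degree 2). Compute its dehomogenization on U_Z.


f(x, y) = -x**2 + 2*x - y**2 - 2

On U_Z we set Z = 1. Each monomial c·X^i·Y^j·Z^k in F becomes c·x^i·y^j·1^k = c·x^i·y^j.
Substituting Z = 1: F(X, Y, 1) = -x**2 + 2*x - y**2 - 2.
Note: deg(f) ≤ deg(F) = 2; strict inequality happens when F is divisible by Z (lost terms).


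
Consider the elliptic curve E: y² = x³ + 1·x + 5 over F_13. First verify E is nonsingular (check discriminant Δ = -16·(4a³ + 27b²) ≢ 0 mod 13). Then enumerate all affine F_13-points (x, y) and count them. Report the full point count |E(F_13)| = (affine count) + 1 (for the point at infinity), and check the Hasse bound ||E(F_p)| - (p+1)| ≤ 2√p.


Affine points = {(3, 3), (3, 10), (7, 2), (7, 11), (10, 1), (10, 12), (12, 4), (12, 9)}; affine count = 8; |E(F_13)| = 9.

Discriminant check: Δ ∝ 4a³ + 27b² = 4·1³ + 27·5² = 4·1 + 27·25 ≡ 3 (mod 13). Nonzero ⇒ E is nonsingular.
For each x ∈ F_13, compute rhs = x³ + 1·x + 5 mod 13, then count y ∈ F_13 with y² ≡ rhs.
  x = 0: rhs = 5, matching y values: none (0 points).
  x = 1: rhs = 7, matching y values: none (0 points).
  x = 2: rhs = 2, matching y values: none (0 points).
  x = 3: rhs = 9, matching y values: 3, 10 (2 points).
  x = 4: rhs = 8, matching y values: none (0 points).
  x = 5: rhs = 5, matching y values: none (0 points).
  x = 6: rhs = 6, matching y values: none (0 points).
  x = 7: rhs = 4, matching y values: 2, 11 (2 points).
  x = 8: rhs = 5, matching y values: none (0 points).
  x = 9: rhs = 2, matching y values: none (0 points).
  x = 10: rhs = 1, matching y values: 1, 12 (2 points).
  x = 11: rhs = 8, matching y values: none (0 points).
  x = 12: rhs = 3, matching y values: 4, 9 (2 points).
Total affine count: 8.
Full point count |E(F_13)| = 8 + 1 = 9.
Hasse bound: |9 − (13+1)| = |-5| = 5 ≤ 2√13 ≈ 7.2111 ✓.


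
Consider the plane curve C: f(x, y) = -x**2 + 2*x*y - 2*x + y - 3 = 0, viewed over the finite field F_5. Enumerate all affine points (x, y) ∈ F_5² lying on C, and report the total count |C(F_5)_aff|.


Affine F_5-points: {(0, 3), (1, 2), (3, 4), (4, 3)}; count = 4.

For each of the 25 pairs (x, y) ∈ F_5², evaluate f(x, y) mod 5. Record the zeros.
  x = 0: [0↦2, 1↦3, 2↦4, 3↦0, 4↦1]  zeros at y ∈ {3}
  x = 1: [0↦4, 1↦2, 2↦0, 3↦3, 4↦1]  zeros at y ∈ {2}
  x = 2: [0↦4, 1↦4, 2↦4, 3↦4, 4↦4]  zeros at y ∈ ∅
  x = 3: [0↦2, 1↦4, 2↦1, 3↦3, 4↦0]  zeros at y ∈ {4}
  x = 4: [0↦3, 1↦2, 2↦1, 3↦0, 4↦4]  zeros at y ∈ {3}
Collecting zeros: affine points = {(0, 3), (1, 2), (3, 4), (4, 3)}.
Total count |C(F_5)_aff| = 4.


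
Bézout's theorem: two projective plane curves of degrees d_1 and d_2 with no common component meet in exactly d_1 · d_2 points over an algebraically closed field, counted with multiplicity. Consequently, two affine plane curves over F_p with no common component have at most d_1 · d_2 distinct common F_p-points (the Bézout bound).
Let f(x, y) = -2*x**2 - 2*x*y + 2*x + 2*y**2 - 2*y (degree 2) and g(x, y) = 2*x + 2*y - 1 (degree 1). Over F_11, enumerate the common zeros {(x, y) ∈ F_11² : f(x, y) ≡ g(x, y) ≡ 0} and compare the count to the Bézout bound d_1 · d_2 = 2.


Common zeros: {(7, 10), (9, 8)}; count = 2; Bézout bound = 2.

deg(f) = 2, deg(g) = 1, so Bézout bound = 2.
Scan x ∈ F_11. For each x, list the y ∈ F_11 with f(x, y) ≡ 0 and those with g(x, y) ≡ 0 (mod 11); the common zeros in that column are the intersection.
  x = 0: f ≡ 0 at y ∈ {0, 1}; g ≡ 0 at y ∈ {6}; common: ∅.
  x = 1: f ≡ 0 at y ∈ {0, 2}; g ≡ 0 at y ∈ {5}; common: ∅.
  x = 2: f ≡ 0 at y ∈ ∅; g ≡ 0 at y ∈ {4}; common: ∅.
  x = 3: f ≡ 0 at y ∈ ∅; g ≡ 0 at y ∈ {3}; common: ∅.
  x = 4: f ≡ 0 at y ∈ ∅; g ≡ 0 at y ∈ {2}; common: ∅.
  x = 5: f ≡ 0 at y ∈ ∅; g ≡ 0 at y ∈ {1}; common: ∅.
  x = 6: f ≡ 0 at y ∈ {8, 10}; g ≡ 0 at y ∈ {0}; common: ∅.
  x = 7: f ≡ 0 at y ∈ {9, 10}; g ≡ 0 at y ∈ {10}; common: {10}.
  x = 8: f ≡ 0 at y ∈ ∅; g ≡ 0 at y ∈ {9}; common: ∅.
  x = 9: f ≡ 0 at y ∈ {2, 8}; g ≡ 0 at y ∈ {8}; common: {8}.
  x = 10: f ≡ 0 at y ∈ ∅; g ≡ 0 at y ∈ {7}; common: ∅.
Collecting: common zeros = {(7, 10), (9, 8)}, so the count is 2.
Comparison with the Bézout bound: 2 ≤ 2 = deg(f)·deg(g), as expected for curves with no common component (the bound is attained).


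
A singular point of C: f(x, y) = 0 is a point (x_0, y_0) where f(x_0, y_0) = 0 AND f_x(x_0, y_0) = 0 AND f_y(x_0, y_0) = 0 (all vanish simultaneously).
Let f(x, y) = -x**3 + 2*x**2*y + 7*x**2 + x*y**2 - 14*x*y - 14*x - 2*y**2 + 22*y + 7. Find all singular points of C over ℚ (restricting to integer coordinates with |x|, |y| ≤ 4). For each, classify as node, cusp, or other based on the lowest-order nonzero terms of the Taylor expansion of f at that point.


Singular points: {(3, 1)}; classification: cusp.

Compute partial derivatives:
  f_x = -3*x**2 + 4*x*y + 14*x + y**2 - 14*y - 14.
  f_y = 2*x**2 + 2*x*y - 14*x - 4*y + 22.
Scan x_0 ∈ {−4, ..., 4}. For each x_0, f_y(x_0, y) is a polynomial in y; find its integer roots y ∈ {−4, ..., 4}, then test f_x and f at those candidates.
  x = -4: f_y(-4, y) = 110 - 12*y; no integer root y with |y| ≤ 4.
  x = -3: f_y(-3, y) = 82 - 10*y; no integer root y with |y| ≤ 4.
  x = -2: f_y(-2, y) = 58 - 8*y; no integer root y with |y| ≤ 4.
  x = -1: f_y(-1, y) = 38 - 6*y; no integer root y with |y| ≤ 4.
  x = 0: f_y(0, y) = 22 - 4*y; no integer root y with |y| ≤ 4.
  x = 1: f_y(1, y) = 10 - 2*y; no integer root y with |y| ≤ 4.
  x = 2: f_y(2, y) = 2; no integer root y with |y| ≤ 4.
  x = 3: f_y(3, y) = 2*y - 2; vanishes at y ∈ {1}. (3, 1): f_x = 0, f = 0 — SINGULAR.
  x = 4: f_y(4, y) = 4*y - 2; no integer root y with |y| ≤ 4.
Only singular point on the grid: (3, 1).
Classify: substitute x = 3 + u, y = 1 + v and expand: f = -u**3 + 2*u**2*v + u*v**2 + v**2.
No constant or linear terms (consistent with a singular point). Quadratic part: v**2. Cubic part: -u**3 + 2*u**2*v + u*v**2.
The quadratic part v**2 is a perfect square, so there is a single (double) tangent line v = 0, i.e. y = 1. Restricting the cubic part to that line (v = 0) leaves -u**3 ≠ 0, so f is not divisible by v and the branch is v² ≈ u**3 to lowest order — this is a cusp.
Classification: cusp.


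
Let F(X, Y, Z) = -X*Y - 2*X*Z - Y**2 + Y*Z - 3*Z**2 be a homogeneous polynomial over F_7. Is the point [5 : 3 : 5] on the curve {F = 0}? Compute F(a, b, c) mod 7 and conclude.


F(5,3,5) ≡ 6 (mod 7); P is NOT on the curve.

Evaluate F(5, 3, 5) term-by-term (mod 7).
  -X*Y ↦ -1·5·3·1 = -15
  -2*X*Z ↦ -2·5·1·5 = -50
  -Y**2 ↦ -1·1·9·1 = -9
  Y*Z ↦ 1·1·3·5 = 15
  -3*Z**2 ↦ -3·1·1·25 = -75
Sum: F(5, 3, 5) = (-15) + (-50) + (-9) + (15) + (-75) = -134.
Reducing mod 7: -134 ≡ 6 (mod 7).
Since F(a, b, c) ≡ 6 ≠ 0 (mod 7), P does NOT lie on the curve.


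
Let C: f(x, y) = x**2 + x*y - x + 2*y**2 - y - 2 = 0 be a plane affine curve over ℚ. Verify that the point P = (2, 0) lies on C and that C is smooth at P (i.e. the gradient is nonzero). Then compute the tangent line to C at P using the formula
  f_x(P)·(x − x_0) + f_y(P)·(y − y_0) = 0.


Tangent line at P: 3*x + y - 6 = 0.

Step 1: f(2, 0) = 0, so P lies on C.
Step 2: partial derivatives
  f_x(x, y) = 2*x + y - 1, f_y(x, y) = x + 4*y - 1.
  f_x(P) = 3, f_y(P) = 1 (gradient nonzero, so P is smooth).
Step 3: tangent line at P: 3·(x − 2) + 1·(y − 0) = 0.
Expanding: 3*x + y - 6 = 0.


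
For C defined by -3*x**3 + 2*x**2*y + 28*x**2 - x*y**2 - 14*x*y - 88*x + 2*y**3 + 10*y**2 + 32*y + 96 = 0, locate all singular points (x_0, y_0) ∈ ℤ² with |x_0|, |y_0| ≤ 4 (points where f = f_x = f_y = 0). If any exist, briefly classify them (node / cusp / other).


Singular points: {(3, -1)}; classification: node.

Compute partial derivatives:
  f_x = -9*x**2 + 4*x*y + 56*x - y**2 - 14*y - 88.
  f_y = 2*x**2 - 2*x*y - 14*x + 6*y**2 + 20*y + 32.
Scan x_0 ∈ {−4, ..., 4}. For each x_0, f_y(x_0, y) is a polynomial in y; find its integer roots y ∈ {−4, ..., 4}, then test f_x and f at those candidates.
  x = -4: f_y(-4, y) = 6*y**2 + 28*y + 120; no integer root y with |y| ≤ 4.
  x = -3: f_y(-3, y) = 6*y**2 + 26*y + 92; no integer root y with |y| ≤ 4.
  x = -2: f_y(-2, y) = 6*y**2 + 24*y + 68; no integer root y with |y| ≤ 4.
  x = -1: f_y(-1, y) = 6*y**2 + 22*y + 48; no integer root y with |y| ≤ 4.
  x = 0: f_y(0, y) = 6*y**2 + 20*y + 32; no integer root y with |y| ≤ 4.
  x = 1: f_y(1, y) = 6*y**2 + 18*y + 20; no integer root y with |y| ≤ 4.
  x = 2: f_y(2, y) = 6*y**2 + 16*y + 12; no integer root y with |y| ≤ 4.
  x = 3: f_y(3, y) = 6*y**2 + 14*y + 8; vanishes at y ∈ {-1}. (3, -1): f_x = 0, f = 0 — SINGULAR.
  x = 4: f_y(4, y) = 6*y**2 + 12*y + 8; no integer root y with |y| ≤ 4.
Only singular point on the grid: (3, -1).
Classify: substitute x = 3 + u, y = -1 + v and expand: f = -3*u**3 + 2*u**2*v - u**2 - u*v**2 + 2*v**3 + v**2.
No constant or linear terms (consistent with a singular point). Quadratic part: -u**2 + v**2. Cubic part: -3*u**3 + 2*u**2*v - u*v**2 + 2*v**3.
The quadratic part v**2 - u**2 = (v − u)(v + u) splits into two distinct linear factors, so there are two distinct tangent lines y − -1 = ±(x − 3) — this is a node (ordinary double point).
Classification: node.


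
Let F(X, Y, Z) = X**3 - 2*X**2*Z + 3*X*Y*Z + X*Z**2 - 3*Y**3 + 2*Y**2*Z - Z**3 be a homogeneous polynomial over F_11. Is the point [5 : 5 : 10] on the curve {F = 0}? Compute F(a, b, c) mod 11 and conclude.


F(5,5,10) ≡ 0 (mod 11); P is on the curve.

Evaluate F(5, 5, 10) term-by-term (mod 11).
  X**3 ↦ 1·125·1·1 = 125
  -2*X**2*Z ↦ -2·25·1·10 = -500
  3*X*Y*Z ↦ 3·5·5·10 = 750
  X*Z**2 ↦ 1·5·1·100 = 500
  -3*Y**3 ↦ -3·1·125·1 = -375
  2*Y**2*Z ↦ 2·1·25·10 = 500
  -Z**3 ↦ -1·1·1·1000 = -1000
Sum: F(5, 5, 10) = (125) + (-500) + (750) + (500) + (-375) + (500) + (-1000) = 0.
Reducing mod 11: 0 ≡ 0 (mod 11).
Since F(a, b, c) ≡ 0 (mod 11), P lies on the curve.


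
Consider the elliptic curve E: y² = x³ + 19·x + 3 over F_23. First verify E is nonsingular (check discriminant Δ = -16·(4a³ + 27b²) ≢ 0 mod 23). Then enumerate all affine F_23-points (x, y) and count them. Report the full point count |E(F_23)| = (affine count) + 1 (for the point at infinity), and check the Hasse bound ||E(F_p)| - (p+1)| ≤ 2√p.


Affine points = {(0, 7), (0, 16), (1, 0), (2, 7), (2, 16), (3, 8), (3, 15), (5, 4), (5, 19), (8, 0), (9, 11), (9, 12), (11, 5), (11, 18), (12, 2), (12, 21), (13, 3), (13, 20), (14, 0), (15, 11), (15, 12), (17, 8), (17, 15), (18, 6), (18, 17), (19, 1), (19, 22), (21, 7), (21, 16), (22, 11), (22, 12)}; affine count = 31; |E(F_23)| = 32.

Discriminant check: Δ ∝ 4a³ + 27b² = 4·19³ + 27·3² = 4·6859 + 27·9 ≡ 10 (mod 23). Nonzero ⇒ E is nonsingular.
For each x ∈ F_23, compute rhs = x³ + 19·x + 3 mod 23, then count y ∈ F_23 with y² ≡ rhs.
  x = 0: rhs = 3, matching y values: 7, 16 (2 points).
  x = 1: rhs = 0, matching y values: 0 (1 points).
  x = 2: rhs = 3, matching y values: 7, 16 (2 points).
  x = 3: rhs = 18, matching y values: 8, 15 (2 points).
  x = 4: rhs = 5, matching y values: none (0 points).
  x = 5: rhs = 16, matching y values: 4, 19 (2 points).
  x = 6: rhs = 11, matching y values: none (0 points).
  x = 7: rhs = 19, matching y values: none (0 points).
  x = 8: rhs = 0, matching y values: 0 (1 points).
  x = 9: rhs = 6, matching y values: 11, 12 (2 points).
  x = 10: rhs = 20, matching y values: none (0 points).
  x = 11: rhs = 2, matching y values: 5, 18 (2 points).
  x = 12: rhs = 4, matching y values: 2, 21 (2 points).
  x = 13: rhs = 9, matching y values: 3, 20 (2 points).
  x = 14: rhs = 0, matching y values: 0 (1 points).
  x = 15: rhs = 6, matching y values: 11, 12 (2 points).
  x = 16: rhs = 10, matching y values: none (0 points).
  x = 17: rhs = 18, matching y values: 8, 15 (2 points).
  x = 18: rhs = 13, matching y values: 6, 17 (2 points).
  x = 19: rhs = 1, matching y values: 1, 22 (2 points).
  x = 20: rhs = 11, matching y values: none (0 points).
  x = 21: rhs = 3, matching y values: 7, 16 (2 points).
  x = 22: rhs = 6, matching y values: 11, 12 (2 points).
Total affine count: 31.
Full point count |E(F_23)| = 31 + 1 = 32.
Hasse bound: |32 − (23+1)| = |8| = 8 ≤ 2√23 ≈ 9.5917 ✓.


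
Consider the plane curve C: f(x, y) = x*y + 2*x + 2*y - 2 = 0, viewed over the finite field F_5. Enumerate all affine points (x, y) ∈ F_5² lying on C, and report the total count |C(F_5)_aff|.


Affine F_5-points: {(0, 1), (1, 0), (2, 2), (4, 4)}; count = 4.

For each of the 25 pairs (x, y) ∈ F_5², evaluate f(x, y) mod 5. Record the zeros.
  x = 0: [0↦3, 1↦0, 2↦2, 3↦4, 4↦1]  zeros at y ∈ {1}
  x = 1: [0↦0, 1↦3, 2↦1, 3↦4, 4↦2]  zeros at y ∈ {0}
  x = 2: [0↦2, 1↦1, 2↦0, 3↦4, 4↦3]  zeros at y ∈ {2}
  x = 3: [0↦4, 1↦4, 2↦4, 3↦4, 4↦4]  zeros at y ∈ ∅
  x = 4: [0↦1, 1↦2, 2↦3, 3↦4, 4↦0]  zeros at y ∈ {4}
Collecting zeros: affine points = {(0, 1), (1, 0), (2, 2), (4, 4)}.
Total count |C(F_5)_aff| = 4.


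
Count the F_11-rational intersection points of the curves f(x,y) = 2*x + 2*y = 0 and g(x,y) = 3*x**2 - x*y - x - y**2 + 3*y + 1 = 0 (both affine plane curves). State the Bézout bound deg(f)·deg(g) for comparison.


Common zeros: {(1, 10), (4, 7)}; count = 2; Bézout bound = 2.

deg(f) = 1, deg(g) = 2, so Bézout bound = 2.
Scan x ∈ F_11. For each x, list the y ∈ F_11 with f(x, y) ≡ 0 and those with g(x, y) ≡ 0 (mod 11); the common zeros in that column are the intersection.
  x = 0: f ≡ 0 at y ∈ {0}; g ≡ 0 at y ∈ ∅; common: ∅.
  x = 1: f ≡ 0 at y ∈ {10}; g ≡ 0 at y ∈ {3, 10}; common: {10}.
  x = 2: f ≡ 0 at y ∈ {9}; g ≡ 0 at y ∈ {0, 1}; common: ∅.
  x = 3: f ≡ 0 at y ∈ {8}; g ≡ 0 at y ∈ {5, 6}; common: ∅.
  x = 4: f ≡ 0 at y ∈ {7}; g ≡ 0 at y ∈ {3, 7}; common: {7}.
  x = 5: f ≡ 0 at y ∈ {6}; g ≡ 0 at y ∈ ∅; common: ∅.
  x = 6: f ≡ 0 at y ∈ {5}; g ≡ 0 at y ∈ {1, 7}; common: ∅.
  x = 7: f ≡ 0 at y ∈ {4}; g ≡ 0 at y ∈ ∅; common: ∅.
  x = 8: f ≡ 0 at y ∈ {3}; g ≡ 0 at y ∈ ∅; common: ∅.
  x = 9: f ≡ 0 at y ∈ {2}; g ≡ 0 at y ∈ ∅; common: ∅.
  x = 10: f ≡ 0 at y ∈ {1}; g ≡ 0 at y ∈ {5, 10}; common: ∅.
Collecting: common zeros = {(1, 10), (4, 7)}, so the count is 2.
Comparison with the Bézout bound: 2 ≤ 2 = deg(f)·deg(g), as expected for curves with no common component (the bound is attained).


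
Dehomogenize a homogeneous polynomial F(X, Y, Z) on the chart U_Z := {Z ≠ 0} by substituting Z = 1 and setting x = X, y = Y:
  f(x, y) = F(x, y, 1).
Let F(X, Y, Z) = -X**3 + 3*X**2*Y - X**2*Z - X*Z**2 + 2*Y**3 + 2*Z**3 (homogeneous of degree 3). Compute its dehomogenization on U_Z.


f(x, y) = -x**3 + 3*x**2*y - x**2 - x + 2*y**3 + 2

On U_Z we set Z = 1. Each monomial c·X^i·Y^j·Z^k in F becomes c·x^i·y^j·1^k = c·x^i·y^j.
Substituting Z = 1: F(X, Y, 1) = -x**3 + 3*x**2*y - x**2 - x + 2*y**3 + 2.
Note: deg(f) ≤ deg(F) = 3; strict inequality happens when F is divisible by Z (lost terms).


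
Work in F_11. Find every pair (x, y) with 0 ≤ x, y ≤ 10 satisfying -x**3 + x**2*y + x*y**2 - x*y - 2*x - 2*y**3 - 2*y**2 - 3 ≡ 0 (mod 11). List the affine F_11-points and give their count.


Affine F_11-points: {(0, 8), (2, 8), (3, 5), (3, 6), (4, 6), (6, 0), (6, 5), (6, 8), (7, 5), (8, 3), (9, 2), (10, 0), (10, 6), (10, 9)}; count = 14.

For each of the 121 pairs (x, y) ∈ F_11², evaluate f(x, y) mod 11. Record the zeros.
  x = 0: [0↦8, 1↦4, 2↦6, 3↦2, 4↦2, 5↦5, 6↦10, 7↦5, 8↦0, 9↦5, 10↦8]  zeros at y ∈ {8}
  x = 1: [0↦5, 1↦2, 2↦7, 3↦8, 4↦4, 5↦5, 6↦10, 7↦7, 8↦6, 9↦6, 10↦6]  zeros at y ∈ ∅
  x = 2: [0↦7, 1↦7, 2↦6, 3↦3, 4↦8, 5↦9, 6↦5, 7↦6, 8↦0, 9↦8, 10↦7]  zeros at y ∈ {8}
  x = 3: [0↦8, 1↦2, 2↦8, 3↦3, 4↦8, 5↦0, 6↦0, 7↦7, 8↦9, 9↦5, 10↦5]  zeros at y ∈ {5, 6}
  x = 4: [0↦2, 1↦3, 2↦7, 3↦2, 4↦9, 5↦5, 6↦0, 7↦4, 8↦5, 9↦2, 10↦5]  zeros at y ∈ {6}
  x = 5: [0↦5, 1↦4, 2↦8, 3↦5, 4↦5, 5↦7, 6↦10, 7↦2, 8↦4, 9↦4, 10↦1]  zeros at y ∈ ∅
  x = 6: [0↦0, 1↦10, 2↦5, 3↦6, 4↦1, 5↦0, 6↦2, 7↦6, 8↦0, 9↦5, 10↦9]  zeros at y ∈ {0, 5, 8}
  x = 7: [0↦3, 1↦4, 2↦3, 3↦10, 4↦2, 5↦0, 6↦3, 7↦10, 8↦9, 9↦10, 10↦1]  zeros at y ∈ {5}
  x = 8: [0↦8, 1↦2, 2↦7, 3↦0, 4↦2, 5↦1, 6↦7, 7↦8, 8↦3, 9↦2, 10↦4]  zeros at y ∈ {3}
  x = 9: [0↦9, 1↦9, 2↦0, 3↦3, 4↦6, 5↦8, 6↦8, 7↦5, 8↦9, 9↦8, 10↦1]  zeros at y ∈ {2}
  x = 10: [0↦0, 1↦8, 2↦9, 3↦2, 4↦8, 5↦4, 6↦0, 7↦6, 8↦10, 9↦0, 10↦8]  zeros at y ∈ {0, 6, 9}
Collecting zeros: affine points = {(0, 8), (2, 8), (3, 5), (3, 6), (4, 6), (6, 0), (6, 5), (6, 8), (7, 5), (8, 3), (9, 2), (10, 0), (10, 6), (10, 9)}.
Total count |C(F_11)_aff| = 14.


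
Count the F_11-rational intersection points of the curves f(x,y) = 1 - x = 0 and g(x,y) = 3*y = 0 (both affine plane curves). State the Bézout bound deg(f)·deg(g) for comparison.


Common zeros: {(1, 0)}; count = 1; Bézout bound = 1.

deg(f) = 1, deg(g) = 1, so Bézout bound = 1.
Scan x ∈ F_11. For each x, list the y ∈ F_11 with f(x, y) ≡ 0 and those with g(x, y) ≡ 0 (mod 11); the common zeros in that column are the intersection.
  x = 0: f ≡ 0 at y ∈ ∅; g ≡ 0 at y ∈ {0}; common: ∅.
  x = 1: f ≡ 0 at y ∈ {0, 1, 2, 3, 4, 5, 6, 7, 8, 9, 10}; g ≡ 0 at y ∈ {0}; common: {0}.
  x = 2: f ≡ 0 at y ∈ ∅; g ≡ 0 at y ∈ {0}; common: ∅.
  x = 3: f ≡ 0 at y ∈ ∅; g ≡ 0 at y ∈ {0}; common: ∅.
  x = 4: f ≡ 0 at y ∈ ∅; g ≡ 0 at y ∈ {0}; common: ∅.
  x = 5: f ≡ 0 at y ∈ ∅; g ≡ 0 at y ∈ {0}; common: ∅.
  x = 6: f ≡ 0 at y ∈ ∅; g ≡ 0 at y ∈ {0}; common: ∅.
  x = 7: f ≡ 0 at y ∈ ∅; g ≡ 0 at y ∈ {0}; common: ∅.
  x = 8: f ≡ 0 at y ∈ ∅; g ≡ 0 at y ∈ {0}; common: ∅.
  x = 9: f ≡ 0 at y ∈ ∅; g ≡ 0 at y ∈ {0}; common: ∅.
  x = 10: f ≡ 0 at y ∈ ∅; g ≡ 0 at y ∈ {0}; common: ∅.
Collecting: common zeros = {(1, 0)}, so the count is 1.
Comparison with the Bézout bound: 1 ≤ 1 = deg(f)·deg(g), as expected for curves with no common component (the bound is attained).


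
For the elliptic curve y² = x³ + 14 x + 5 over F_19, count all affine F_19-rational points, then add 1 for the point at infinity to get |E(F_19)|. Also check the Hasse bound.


Affine points = {(0, 9), (0, 10), (1, 1), (1, 18), (3, 6), (3, 13), (4, 7), (4, 12), (6, 1), (6, 18), (7, 3), (7, 16), (9, 9), (9, 10), (10, 9), (10, 10), (12, 1), (12, 18), (13, 3), (13, 16), (14, 0), (17, 8), (17, 11), (18, 3), (18, 16)}; affine count = 25; |E(F_19)| = 26.

Discriminant check: Δ ∝ 4a³ + 27b² = 4·14³ + 27·5² = 4·2744 + 27·25 ≡ 4 (mod 19). Nonzero ⇒ E is nonsingular.
For each x ∈ F_19, compute rhs = x³ + 14·x + 5 mod 19, then count y ∈ F_19 with y² ≡ rhs.
  x = 0: rhs = 5, matching y values: 9, 10 (2 points).
  x = 1: rhs = 1, matching y values: 1, 18 (2 points).
  x = 2: rhs = 3, matching y values: none (0 points).
  x = 3: rhs = 17, matching y values: 6, 13 (2 points).
  x = 4: rhs = 11, matching y values: 7, 12 (2 points).
  x = 5: rhs = 10, matching y values: none (0 points).
  x = 6: rhs = 1, matching y values: 1, 18 (2 points).
  x = 7: rhs = 9, matching y values: 3, 16 (2 points).
  x = 8: rhs = 2, matching y values: none (0 points).
  x = 9: rhs = 5, matching y values: 9, 10 (2 points).
  x = 10: rhs = 5, matching y values: 9, 10 (2 points).
  x = 11: rhs = 8, matching y values: none (0 points).
  x = 12: rhs = 1, matching y values: 1, 18 (2 points).
  x = 13: rhs = 9, matching y values: 3, 16 (2 points).
  x = 14: rhs = 0, matching y values: 0 (1 points).
  x = 15: rhs = 18, matching y values: none (0 points).
  x = 16: rhs = 12, matching y values: none (0 points).
  x = 17: rhs = 7, matching y values: 8, 11 (2 points).
  x = 18: rhs = 9, matching y values: 3, 16 (2 points).
Total affine count: 25.
Full point count |E(F_19)| = 25 + 1 = 26.
Hasse bound: |26 − (19+1)| = |6| = 6 ≤ 2√19 ≈ 8.7178 ✓.


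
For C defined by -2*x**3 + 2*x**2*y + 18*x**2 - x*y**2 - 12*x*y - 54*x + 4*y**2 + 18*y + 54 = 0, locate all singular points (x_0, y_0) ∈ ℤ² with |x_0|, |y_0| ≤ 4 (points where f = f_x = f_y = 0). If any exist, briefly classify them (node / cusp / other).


Singular points: {(3, 0)}; classification: cusp.

Compute partial derivatives:
  f_x = -6*x**2 + 4*x*y + 36*x - y**2 - 12*y - 54.
  f_y = 2*x**2 - 2*x*y - 12*x + 8*y + 18.
Scan x_0 ∈ {−4, ..., 4}. For each x_0, f_y(x_0, y) is a polynomial in y; find its integer roots y ∈ {−4, ..., 4}, then test f_x and f at those candidates.
  x = -4: f_y(-4, y) = 16*y + 98; no integer root y with |y| ≤ 4.
  x = -3: f_y(-3, y) = 14*y + 72; no integer root y with |y| ≤ 4.
  x = -2: f_y(-2, y) = 12*y + 50; no integer root y with |y| ≤ 4.
  x = -1: f_y(-1, y) = 10*y + 32; no integer root y with |y| ≤ 4.
  x = 0: f_y(0, y) = 8*y + 18; no integer root y with |y| ≤ 4.
  x = 1: f_y(1, y) = 6*y + 8; no integer root y with |y| ≤ 4.
  x = 2: f_y(2, y) = 4*y + 2; no integer root y with |y| ≤ 4.
  x = 3: f_y(3, y) = 2*y; vanishes at y ∈ {0}. (3, 0): f_x = 0, f = 0 — SINGULAR.
  x = 4: f_y(4, y) = 2; no integer root y with |y| ≤ 4.
Only singular point on the grid: (3, 0).
Classify: substitute x = 3 + u, y = 0 + v and expand: f = -2*u**3 + 2*u**2*v - u*v**2 + v**2.
No constant or linear terms (consistent with a singular point). Quadratic part: v**2. Cubic part: -2*u**3 + 2*u**2*v - u*v**2.
The quadratic part v**2 is a perfect square, so there is a single (double) tangent line v = 0, i.e. y = 0. Restricting the cubic part to that line (v = 0) leaves -2*u**3 ≠ 0, so f is not divisible by v and the branch is v² ≈ 2*u**3 to lowest order — this is a cusp.
Classification: cusp.


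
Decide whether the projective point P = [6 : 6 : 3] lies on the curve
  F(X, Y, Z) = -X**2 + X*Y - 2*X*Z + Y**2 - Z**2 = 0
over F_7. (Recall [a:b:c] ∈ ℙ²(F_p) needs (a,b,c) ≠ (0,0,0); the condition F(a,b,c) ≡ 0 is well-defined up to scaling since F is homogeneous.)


F(6,6,3) ≡ 5 (mod 7); P is NOT on the curve.

Evaluate F(6, 6, 3) term-by-term (mod 7).
  -X**2 ↦ -1·36·1·1 = -36
  X*Y ↦ 1·6·6·1 = 36
  -2*X*Z ↦ -2·6·1·3 = -36
  Y**2 ↦ 1·1·36·1 = 36
  -Z**2 ↦ -1·1·1·9 = -9
Sum: F(6, 6, 3) = (-36) + (36) + (-36) + (36) + (-9) = -9.
Reducing mod 7: -9 ≡ 5 (mod 7).
Since F(a, b, c) ≡ 5 ≠ 0 (mod 7), P does NOT lie on the curve.


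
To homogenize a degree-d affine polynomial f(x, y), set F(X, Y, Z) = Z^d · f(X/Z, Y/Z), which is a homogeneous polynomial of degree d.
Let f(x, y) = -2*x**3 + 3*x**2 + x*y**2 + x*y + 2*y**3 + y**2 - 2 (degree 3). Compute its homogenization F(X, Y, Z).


F(X, Y, Z) = -2*X**3 + 3*X**2*Z + X*Y**2 + X*Y*Z + 2*Y**3 + Y**2*Z - 2*Z**3

deg(f) = 3.
Substitute x = X/Z, y = Y/Z into f, then multiply by Z^3.
  monomial -2·x^3·y^0 ↦ -2·X^3·Y^0·Z^0.
  monomial 3·x^2·y^0 ↦ 3·X^2·Y^0·Z^1.
  monomial 1·x^1·y^2 ↦ 1·X^1·Y^2·Z^0.
  monomial 1·x^1·y^1 ↦ 1·X^1·Y^1·Z^1.
  monomial 2·x^0·y^3 ↦ 2·X^0·Y^3·Z^0.
  monomial 1·x^0·y^2 ↦ 1·X^0·Y^2·Z^1.
  monomial -2·x^0·y^0 ↦ -2·X^0·Y^0·Z^3.
Collecting: F(X, Y, Z) = -2*X**3 + 3*X**2*Z + X*Y**2 + X*Y*Z + 2*Y**3 + Y**2*Z - 2*Z**3.


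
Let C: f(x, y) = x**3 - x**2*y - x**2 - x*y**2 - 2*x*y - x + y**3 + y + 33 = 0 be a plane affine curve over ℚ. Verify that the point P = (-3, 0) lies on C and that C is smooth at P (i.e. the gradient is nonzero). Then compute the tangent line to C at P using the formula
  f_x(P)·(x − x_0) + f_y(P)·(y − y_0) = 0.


Tangent line at P: 32*x - 2*y + 96 = 0.

Step 1: f(-3, 0) = 0, so P lies on C.
Step 2: partial derivatives
  f_x(x, y) = 3*x**2 - 2*x*y - 2*x - y**2 - 2*y - 1, f_y(x, y) = -x**2 - 2*x*y - 2*x + 3*y**2 + 1.
  f_x(P) = 32, f_y(P) = -2 (gradient nonzero, so P is smooth).
Step 3: tangent line at P: 32·(x − -3) + -2·(y − 0) = 0.
Expanding: 32*x - 2*y + 96 = 0.


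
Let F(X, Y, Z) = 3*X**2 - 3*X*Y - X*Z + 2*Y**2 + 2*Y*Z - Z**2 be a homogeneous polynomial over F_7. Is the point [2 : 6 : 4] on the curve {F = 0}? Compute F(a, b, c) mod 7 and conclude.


F(2,6,4) ≡ 2 (mod 7); P is NOT on the curve.

Evaluate F(2, 6, 4) term-by-term (mod 7).
  3*X**2 ↦ 3·4·1·1 = 12
  -3*X*Y ↦ -3·2·6·1 = -36
  -X*Z ↦ -1·2·1·4 = -8
  2*Y**2 ↦ 2·1·36·1 = 72
  2*Y*Z ↦ 2·1·6·4 = 48
  -Z**2 ↦ -1·1·1·16 = -16
Sum: F(2, 6, 4) = (12) + (-36) + (-8) + (72) + (48) + (-16) = 72.
Reducing mod 7: 72 ≡ 2 (mod 7).
Since F(a, b, c) ≡ 2 ≠ 0 (mod 7), P does NOT lie on the curve.


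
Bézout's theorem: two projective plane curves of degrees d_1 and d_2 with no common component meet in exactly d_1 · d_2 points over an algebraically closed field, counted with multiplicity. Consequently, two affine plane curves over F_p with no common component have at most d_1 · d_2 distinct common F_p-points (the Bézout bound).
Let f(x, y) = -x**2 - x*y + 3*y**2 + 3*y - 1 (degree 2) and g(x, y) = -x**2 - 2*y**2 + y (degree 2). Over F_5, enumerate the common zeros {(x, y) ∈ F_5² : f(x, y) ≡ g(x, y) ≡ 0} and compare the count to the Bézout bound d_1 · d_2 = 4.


Common zeros: {(0, 3)}; count = 1; Bézout bound = 4.

deg(f) = 2, deg(g) = 2, so Bézout bound = 4.
Scan x ∈ F_5. For each x, list the y ∈ F_5 with f(x, y) ≡ 0 and those with g(x, y) ≡ 0 (mod 5); the common zeros in that column are the intersection.
  x = 0: f ≡ 0 at y ∈ {1, 3}; g ≡ 0 at y ∈ {0, 3}; common: {3}.
  x = 1: f ≡ 0 at y ∈ ∅; g ≡ 0 at y ∈ ∅; common: ∅.
  x = 2: f ≡ 0 at y ∈ {0, 3}; g ≡ 0 at y ∈ {1, 2}; common: ∅.
  x = 3: f ≡ 0 at y ∈ {0}; g ≡ 0 at y ∈ {1, 2}; common: ∅.
  x = 4: f ≡ 0 at y ∈ {1}; g ≡ 0 at y ∈ ∅; common: ∅.
Collecting: common zeros = {(0, 3)}, so the count is 1.
Comparison with the Bézout bound: 1 ≤ 4 = deg(f)·deg(g), as expected for curves with no common component (the affine F_5-count falls short of the bound because intersections may lie at infinity, over extension fields, or carry multiplicity).


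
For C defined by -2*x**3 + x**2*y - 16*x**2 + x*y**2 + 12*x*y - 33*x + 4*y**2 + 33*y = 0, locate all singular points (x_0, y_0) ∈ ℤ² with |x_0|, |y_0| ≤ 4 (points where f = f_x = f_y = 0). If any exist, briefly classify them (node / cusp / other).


Singular points: {(-3, -3)}; classification: node.

Compute partial derivatives:
  f_x = -6*x**2 + 2*x*y - 32*x + y**2 + 12*y - 33.
  f_y = x**2 + 2*x*y + 12*x + 8*y + 33.
Scan x_0 ∈ {−4, ..., 4}. For each x_0, f_y(x_0, y) is a polynomial in y; find its integer roots y ∈ {−4, ..., 4}, then test f_x and f at those candidates.
  x = -4: f_y(-4, y) = 1; no integer root y with |y| ≤ 4.
  x = -3: f_y(-3, y) = 2*y + 6; vanishes at y ∈ {-3}. (-3, -3): f_x = 0, f = 0 — SINGULAR.
  x = -2: f_y(-2, y) = 4*y + 13; no integer root y with |y| ≤ 4.
  x = -1: f_y(-1, y) = 6*y + 22; no integer root y with |y| ≤ 4.
  x = 0: f_y(0, y) = 8*y + 33; no integer root y with |y| ≤ 4.
  x = 1: f_y(1, y) = 10*y + 46; no integer root y with |y| ≤ 4.
  x = 2: f_y(2, y) = 12*y + 61; no integer root y with |y| ≤ 4.
  x = 3: f_y(3, y) = 14*y + 78; no integer root y with |y| ≤ 4.
  x = 4: f_y(4, y) = 16*y + 97; no integer root y with |y| ≤ 4.
Only singular point on the grid: (-3, -3).
Classify: substitute x = -3 + u, y = -3 + v and expand: f = -2*u**3 + u**2*v - u**2 + u*v**2 + v**2.
No constant or linear terms (consistent with a singular point). Quadratic part: -u**2 + v**2. Cubic part: -2*u**3 + u**2*v + u*v**2.
The quadratic part v**2 - u**2 = (v − u)(v + u) splits into two distinct linear factors, so there are two distinct tangent lines y − -3 = ±(x − -3) — this is a node (ordinary double point).
Classification: node.


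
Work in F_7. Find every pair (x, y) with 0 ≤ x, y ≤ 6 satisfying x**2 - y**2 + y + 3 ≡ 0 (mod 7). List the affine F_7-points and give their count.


Affine F_7-points: {(2, 0), (2, 1), (3, 4), (4, 4), (5, 0), (5, 1)}; count = 6.

For each of the 49 pairs (x, y) ∈ F_7², evaluate f(x, y) mod 7. Record the zeros.
  x = 0: [0↦3, 1↦3, 2↦1, 3↦4, 4↦5, 5↦4, 6↦1]  zeros at y ∈ ∅
  x = 1: [0↦4, 1↦4, 2↦2, 3↦5, 4↦6, 5↦5, 6↦2]  zeros at y ∈ ∅
  x = 2: [0↦0, 1↦0, 2↦5, 3↦1, 4↦2, 5↦1, 6↦5]  zeros at y ∈ {0, 1}
  x = 3: [0↦5, 1↦5, 2↦3, 3↦6, 4↦0, 5↦6, 6↦3]  zeros at y ∈ {4}
  x = 4: [0↦5, 1↦5, 2↦3, 3↦6, 4↦0, 5↦6, 6↦3]  zeros at y ∈ {4}
  x = 5: [0↦0, 1↦0, 2↦5, 3↦1, 4↦2, 5↦1, 6↦5]  zeros at y ∈ {0, 1}
  x = 6: [0↦4, 1↦4, 2↦2, 3↦5, 4↦6, 5↦5, 6↦2]  zeros at y ∈ ∅
Collecting zeros: affine points = {(2, 0), (2, 1), (3, 4), (4, 4), (5, 0), (5, 1)}.
Total count |C(F_7)_aff| = 6.


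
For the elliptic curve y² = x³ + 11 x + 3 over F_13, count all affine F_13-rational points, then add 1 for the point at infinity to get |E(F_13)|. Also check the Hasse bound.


Affine points = {(0, 4), (0, 9), (5, 1), (5, 12), (6, 5), (6, 8), (9, 5), (9, 8), (11, 5), (11, 8), (12, 2), (12, 11)}; affine count = 12; |E(F_13)| = 13.

Discriminant check: Δ ∝ 4a³ + 27b² = 4·11³ + 27·3² = 4·1331 + 27·9 ≡ 3 (mod 13). Nonzero ⇒ E is nonsingular.
For each x ∈ F_13, compute rhs = x³ + 11·x + 3 mod 13, then count y ∈ F_13 with y² ≡ rhs.
  x = 0: rhs = 3, matching y values: 4, 9 (2 points).
  x = 1: rhs = 2, matching y values: none (0 points).
  x = 2: rhs = 7, matching y values: none (0 points).
  x = 3: rhs = 11, matching y values: none (0 points).
  x = 4: rhs = 7, matching y values: none (0 points).
  x = 5: rhs = 1, matching y values: 1, 12 (2 points).
  x = 6: rhs = 12, matching y values: 5, 8 (2 points).
  x = 7: rhs = 7, matching y values: none (0 points).
  x = 8: rhs = 5, matching y values: none (0 points).
  x = 9: rhs = 12, matching y values: 5, 8 (2 points).
  x = 10: rhs = 8, matching y values: none (0 points).
  x = 11: rhs = 12, matching y values: 5, 8 (2 points).
  x = 12: rhs = 4, matching y values: 2, 11 (2 points).
Total affine count: 12.
Full point count |E(F_13)| = 12 + 1 = 13.
Hasse bound: |13 − (13+1)| = |-1| = 1 ≤ 2√13 ≈ 7.2111 ✓.
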